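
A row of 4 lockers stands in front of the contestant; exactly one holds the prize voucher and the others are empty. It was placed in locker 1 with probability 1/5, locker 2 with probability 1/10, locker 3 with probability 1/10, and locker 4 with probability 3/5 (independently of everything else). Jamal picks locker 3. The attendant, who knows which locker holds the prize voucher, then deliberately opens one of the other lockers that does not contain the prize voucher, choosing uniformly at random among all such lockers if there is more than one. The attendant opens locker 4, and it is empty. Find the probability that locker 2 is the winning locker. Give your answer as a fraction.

Consider each possible location of the prize voucher in turn.
If it is in locker 1 (prior 1/5): the attendant has 2 equally likely choices, so probability 1/2; weight (1/5)·(1/2) = 1/10.
If it is in locker 2 (prior 1/10): the attendant has 2 equally likely choices, so probability 1/2; weight (1/10)·(1/2) = 1/20.
If it is in locker 3 (prior 1/10): the attendant has 3 equally likely choices, so probability 1/3; weight (1/10)·(1/3) = 1/30.
If it is in locker 4 (prior 3/5): the attendant opened locker 4, so this case is ruled out; weight (3/5)·0 = 0.
The weights sum to 11/60.
So P(the prize voucher in locker 2 | the attendant opened locker 4) = (1/20) / (11/60) = 3/11.

3/11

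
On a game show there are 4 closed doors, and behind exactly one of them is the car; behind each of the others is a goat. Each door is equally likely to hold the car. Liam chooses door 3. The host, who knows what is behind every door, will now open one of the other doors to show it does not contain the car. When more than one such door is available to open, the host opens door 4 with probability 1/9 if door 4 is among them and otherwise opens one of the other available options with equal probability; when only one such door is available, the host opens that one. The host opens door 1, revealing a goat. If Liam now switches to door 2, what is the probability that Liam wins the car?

16/33

Condition on the true location of the car.
If it is behind door 1 (prior 1/4): the host opened door 1, so this case is ruled out; weight (1/4)·0 = 0.
If it is behind door 2 (prior 1/4): door 4 is available but not opened, probability 8/9; weight (1/4)·(8/9) = 2/9.
If it is behind door 3 (prior 1/4): door 4 is available but not opened; door 1 gets probability (1 − 1/9)/2 = 4/9; weight (1/4)·(4/9) = 1/9.
If it is behind door 4 (prior 1/4): door 4 holds the prize so is unavailable; the host chooses uniformly among the 2 others, probability 1/2; weight (1/4)·(1/2) = 1/8.
The weights sum to 11/24.
So P(the car behind door 2 | the host opened door 1) = (2/9) / (11/24) = 16/33.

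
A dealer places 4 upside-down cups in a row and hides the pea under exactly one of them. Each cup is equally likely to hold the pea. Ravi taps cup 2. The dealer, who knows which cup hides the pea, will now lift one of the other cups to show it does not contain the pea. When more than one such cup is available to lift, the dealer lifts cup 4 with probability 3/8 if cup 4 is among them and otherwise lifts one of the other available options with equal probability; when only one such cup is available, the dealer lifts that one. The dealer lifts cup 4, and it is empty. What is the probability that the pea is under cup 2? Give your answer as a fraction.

1/3

Consider each possible location of the pea in turn.
If it is under any of cups 1, 2, and 3 (prior 1/4 each): cup 4 is available, opened with probability 3/8; weight (1/4)·(3/8) = 3/32 each.
If it is under cup 4 (prior 1/4): the dealer opened cup 4, so this case is ruled out; weight (1/4)·0 = 0.
The weights sum to 9/32.
So P(the pea under cup 2 | the dealer opened cup 4) = (3/32) / (9/32) = 1/3.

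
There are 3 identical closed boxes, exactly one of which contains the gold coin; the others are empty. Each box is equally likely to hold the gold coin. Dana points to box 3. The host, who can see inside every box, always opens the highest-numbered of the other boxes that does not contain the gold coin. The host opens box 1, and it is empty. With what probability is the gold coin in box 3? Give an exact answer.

Apply Bayes' rule, conditioning on where the gold coin actually is.
If it is in box 1 (prior 1/3): the host opened box 1, so this case is ruled out; weight (1/3)·0 = 0.
If it is in box 2 (prior 1/3): box 1 is the highest-numbered option available, probability 1; weight (1/3)·1 = 1/3.
If it is in box 3 (prior 1/3): the host would have opened box 2 instead, probability 0; weight (1/3)·0 = 0.
The weights sum to 1/3.
So P(the gold coin in box 3 | the host opened box 1) = 0 / (1/3) = 0.

0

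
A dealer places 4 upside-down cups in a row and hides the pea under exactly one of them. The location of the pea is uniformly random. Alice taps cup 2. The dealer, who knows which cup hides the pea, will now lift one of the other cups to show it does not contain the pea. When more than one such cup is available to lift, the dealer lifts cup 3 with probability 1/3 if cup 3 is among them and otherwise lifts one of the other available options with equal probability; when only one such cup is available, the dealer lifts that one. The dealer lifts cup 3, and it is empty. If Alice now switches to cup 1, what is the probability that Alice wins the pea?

1/3

Consider each possible location of the pea in turn.
If it is under any of cups 1, 2, and 4 (prior 1/4 each): cup 3 is available, opened with probability 1/3; weight (1/4)·(1/3) = 1/12 each.
If it is under cup 3 (prior 1/4): the dealer opened cup 3, so this case is ruled out; weight (1/4)·0 = 0.
The weights sum to 1/4.
So P(the pea under cup 1 | the dealer opened cup 3) = (1/12) / (1/4) = 1/3.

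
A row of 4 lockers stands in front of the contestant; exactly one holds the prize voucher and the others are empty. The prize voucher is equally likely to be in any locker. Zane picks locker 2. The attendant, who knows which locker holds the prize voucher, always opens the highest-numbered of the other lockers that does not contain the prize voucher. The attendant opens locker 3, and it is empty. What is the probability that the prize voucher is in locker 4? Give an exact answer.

Consider each possible location of the prize voucher in turn.
If it is in either of lockers 1 and 2 (prior 1/4 each): the attendant would have opened locker 4 instead, probability 0; weight (1/4)·0 = 0 each.
If it is in locker 3 (prior 1/4): the attendant opened locker 3, so this case is ruled out; weight (1/4)·0 = 0.
If it is in locker 4 (prior 1/4): locker 3 is the highest-numbered option available, probability 1; weight (1/4)·1 = 1/4.
The weights sum to 1/4.
So P(the prize voucher in locker 4 | the attendant opened locker 3) = (1/4) / (1/4) = 1.

1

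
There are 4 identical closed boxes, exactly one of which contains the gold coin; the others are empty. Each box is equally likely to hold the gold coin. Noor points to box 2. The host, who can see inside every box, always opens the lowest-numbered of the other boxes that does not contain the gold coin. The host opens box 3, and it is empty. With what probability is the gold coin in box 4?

0

Apply Bayes' rule, conditioning on where the gold coin actually is.
If it is in box 1 (prior 1/4): box 3 is the lowest-numbered option available, probability 1; weight (1/4)·1 = 1/4.
If it is in either of boxes 2 and 4 (prior 1/4 each): the host would have opened box 1 instead, probability 0; weight (1/4)·0 = 0 each.
If it is in box 3 (prior 1/4): the host opened box 3, so this case is ruled out; weight (1/4)·0 = 0.
The weights sum to 1/4.
So P(the gold coin in box 4 | the host opened box 3) = 0 / (1/4) = 0.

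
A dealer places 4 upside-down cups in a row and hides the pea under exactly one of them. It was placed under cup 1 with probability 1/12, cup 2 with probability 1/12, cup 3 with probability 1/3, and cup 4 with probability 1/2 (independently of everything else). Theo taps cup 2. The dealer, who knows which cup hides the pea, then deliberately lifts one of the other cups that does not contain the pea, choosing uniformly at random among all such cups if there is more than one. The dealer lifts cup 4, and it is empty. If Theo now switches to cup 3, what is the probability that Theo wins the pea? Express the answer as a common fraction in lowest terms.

12/17

Condition on the true location of the pea.
If it is under cup 1 (prior 1/12): the dealer has 2 equally likely choices, so probability 1/2; weight (1/12)·(1/2) = 1/24.
If it is under cup 2 (prior 1/12): the dealer has 3 equally likely choices, so probability 1/3; weight (1/12)·(1/3) = 1/36.
If it is under cup 3 (prior 1/3): the dealer has 2 equally likely choices, so probability 1/2; weight (1/3)·(1/2) = 1/6.
If it is under cup 4 (prior 1/2): the dealer opened cup 4, so this case is ruled out; weight (1/2)·0 = 0.
The weights sum to 17/72.
So P(the pea under cup 3 | the dealer opened cup 4) = (1/6) / (17/72) = 12/17.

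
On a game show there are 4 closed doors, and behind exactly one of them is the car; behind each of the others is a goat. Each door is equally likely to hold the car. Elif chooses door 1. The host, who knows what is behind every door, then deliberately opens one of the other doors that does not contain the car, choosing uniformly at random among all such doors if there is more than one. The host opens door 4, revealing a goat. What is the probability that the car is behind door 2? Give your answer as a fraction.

Consider each possible location of the car in turn.
If it is behind door 1 (prior 1/4): the host has 3 equally likely choices, so probability 1/3; weight (1/4)·(1/3) = 1/12.
If it is behind either of doors 2 and 3 (prior 1/4 each): the host has 2 equally likely choices, so probability 1/2; weight (1/4)·(1/2) = 1/8 each.
If it is behind door 4 (prior 1/4): the host opened door 4, so this case is ruled out; weight (1/4)·0 = 0.
The weights sum to 1/3.
So P(the car behind door 2 | the host opened door 4) = (1/8) / (1/3) = 3/8.

3/8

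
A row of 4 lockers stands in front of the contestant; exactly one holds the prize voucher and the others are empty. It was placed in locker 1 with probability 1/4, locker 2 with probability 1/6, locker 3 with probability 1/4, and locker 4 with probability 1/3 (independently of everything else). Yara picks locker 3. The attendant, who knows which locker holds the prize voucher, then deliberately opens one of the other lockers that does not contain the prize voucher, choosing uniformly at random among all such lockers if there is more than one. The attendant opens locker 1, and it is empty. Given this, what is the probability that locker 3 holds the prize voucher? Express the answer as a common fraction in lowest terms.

Consider each possible location of the prize voucher in turn.
If it is in locker 1 (prior 1/4): the attendant opened locker 1, so this case is ruled out; weight (1/4)·0 = 0.
If it is in locker 2 (prior 1/6): the attendant has 2 equally likely choices, so probability 1/2; weight (1/6)·(1/2) = 1/12.
If it is in locker 3 (prior 1/4): the attendant has 3 equally likely choices, so probability 1/3; weight (1/4)·(1/3) = 1/12.
If it is in locker 4 (prior 1/3): the attendant has 2 equally likely choices, so probability 1/2; weight (1/3)·(1/2) = 1/6.
The weights sum to 1/3.
So P(the prize voucher in locker 3 | the attendant opened locker 1) = (1/12) / (1/3) = 1/4.

1/4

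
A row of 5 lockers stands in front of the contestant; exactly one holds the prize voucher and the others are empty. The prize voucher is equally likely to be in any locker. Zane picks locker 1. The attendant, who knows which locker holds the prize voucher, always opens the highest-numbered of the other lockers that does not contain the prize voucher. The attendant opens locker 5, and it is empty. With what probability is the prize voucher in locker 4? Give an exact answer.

1/4

Apply Bayes' rule, conditioning on where the prize voucher actually is.
If it is in any of lockers 1, 2, 3, and 4 (prior 1/5 each): locker 5 is the highest-numbered option available, probability 1; weight (1/5)·1 = 1/5 each.
If it is in locker 5 (prior 1/5): the attendant opened locker 5, so this case is ruled out; weight (1/5)·0 = 0.
The weights sum to 4/5.
So P(the prize voucher in locker 4 | the attendant opened locker 5) = (1/5) / (4/5) = 1/4.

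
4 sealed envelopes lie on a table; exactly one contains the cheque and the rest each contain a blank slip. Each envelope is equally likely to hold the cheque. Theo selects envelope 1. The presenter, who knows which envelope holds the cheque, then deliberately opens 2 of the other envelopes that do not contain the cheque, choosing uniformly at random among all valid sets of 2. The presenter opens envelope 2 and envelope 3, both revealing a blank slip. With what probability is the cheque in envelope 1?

Condition on the true location of the cheque.
If it is in envelope 1 (prior 1/4): the presenter has 3 equally likely choices, so probability 1/3; weight (1/4)·(1/3) = 1/12.
If it is in either of envelopes 2 and 3 (prior 1/4 each): that envelope was opened and seen not to hold the prize — ruled out; weight (1/4)·0 = 0 each.
If it is in envelope 4 (prior 1/4): the presenter has no choice, probability 1; weight (1/4)·1 = 1/4.
The weights sum to 1/3.
So P(the cheque in envelope 1 | the presenter opened envelope 2 and envelope 3) = (1/12) / (1/3) = 1/4.

1/4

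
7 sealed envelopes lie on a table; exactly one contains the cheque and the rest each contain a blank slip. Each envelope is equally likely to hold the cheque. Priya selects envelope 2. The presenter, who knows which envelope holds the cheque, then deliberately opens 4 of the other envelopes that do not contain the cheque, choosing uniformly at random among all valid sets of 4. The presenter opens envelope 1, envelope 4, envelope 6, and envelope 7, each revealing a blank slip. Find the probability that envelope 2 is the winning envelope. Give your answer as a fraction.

Condition on the true location of the cheque.
If it is in any of envelopes 1, 4, 6, and 7 (prior 1/7 each): that envelope was opened and seen not to hold the prize — ruled out; weight (1/7)·0 = 0 each.
If it is in envelope 2 (prior 1/7): the presenter has 15 equally likely choices, so probability 1/15; weight (1/7)·(1/15) = 1/105.
If it is in either of envelopes 3 and 5 (prior 1/7 each): the presenter has 5 equally likely choices, so probability 1/5; weight (1/7)·(1/5) = 1/35 each.
The weights sum to 1/15.
So P(the cheque in envelope 2 | the presenter opened envelope 1, envelope 4, envelope 6, and envelope 7) = (1/105) / (1/15) = 1/7.

1/7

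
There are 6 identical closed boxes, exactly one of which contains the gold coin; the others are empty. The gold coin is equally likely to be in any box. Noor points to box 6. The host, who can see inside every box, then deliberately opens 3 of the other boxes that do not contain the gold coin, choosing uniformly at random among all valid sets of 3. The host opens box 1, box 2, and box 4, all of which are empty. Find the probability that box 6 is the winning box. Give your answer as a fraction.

1/6

Consider each possible location of the gold coin in turn.
If it is in any of boxes 1, 2, and 4 (prior 1/6 each): that box was opened and seen not to hold the prize — ruled out; weight (1/6)·0 = 0 each.
If it is in either of boxes 3 and 5 (prior 1/6 each): the host has 4 equally likely choices, so probability 1/4; weight (1/6)·(1/4) = 1/24 each.
If it is in box 6 (prior 1/6): the host has 10 equally likely choices, so probability 1/10; weight (1/6)·(1/10) = 1/60.
The weights sum to 1/10.
So P(the gold coin in box 6 | the host opened box 1, box 2, and box 4) = (1/60) / (1/10) = 1/6.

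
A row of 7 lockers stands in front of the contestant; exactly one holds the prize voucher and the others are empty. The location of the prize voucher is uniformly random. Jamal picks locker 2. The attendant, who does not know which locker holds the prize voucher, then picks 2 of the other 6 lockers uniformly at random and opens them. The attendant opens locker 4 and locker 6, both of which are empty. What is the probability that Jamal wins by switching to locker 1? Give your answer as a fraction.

1/5

Consider each possible location of the prize voucher in turn.
If it is in any of lockers 1, 2, 3, 5, and 7 (prior 1/7 each): the attendant picks exactly this set with probability 1/15 regardless, and none is the prize; weight (1/7)·(1/15) = 1/105 each.
If it is in either of lockers 4 and 6 (prior 1/7 each): that locker was opened and seen not to hold the prize — ruled out; weight (1/7)·0 = 0 each.
The weights sum to 1/21.
So P(the prize voucher in locker 1 | the attendant opened locker 4 and locker 6) = (1/105) / (1/21) = 1/5.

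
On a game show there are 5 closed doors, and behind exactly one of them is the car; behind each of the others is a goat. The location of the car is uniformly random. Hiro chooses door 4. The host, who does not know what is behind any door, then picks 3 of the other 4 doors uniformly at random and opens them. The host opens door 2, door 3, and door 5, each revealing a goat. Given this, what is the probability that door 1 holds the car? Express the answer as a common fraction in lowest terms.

Because the host chose which doors to open without knowing where the car is, the choice is independent of the prize location. Learning that none of the 3 opened doors holds the car simply rules out those 3 locations and leaves the remaining 2 doors still equally likely by symmetry.
So P(the car behind door 1) = 1/2.

1/2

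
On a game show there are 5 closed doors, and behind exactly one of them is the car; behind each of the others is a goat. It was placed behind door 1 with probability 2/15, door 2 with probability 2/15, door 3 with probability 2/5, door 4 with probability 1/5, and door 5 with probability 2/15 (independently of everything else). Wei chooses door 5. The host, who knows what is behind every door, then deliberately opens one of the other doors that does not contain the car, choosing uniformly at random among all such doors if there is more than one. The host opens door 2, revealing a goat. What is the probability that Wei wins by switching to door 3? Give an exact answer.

12/25

Condition on the true location of the car.
If it is behind door 1 (prior 2/15): the host has 3 equally likely choices, so probability 1/3; weight (2/15)·(1/3) = 2/45.
If it is behind door 2 (prior 2/15): the host opened door 2, so this case is ruled out; weight (2/15)·0 = 0.
If it is behind door 3 (prior 2/5): the host has 3 equally likely choices, so probability 1/3; weight (2/5)·(1/3) = 2/15.
If it is behind door 4 (prior 1/5): the host has 3 equally likely choices, so probability 1/3; weight (1/5)·(1/3) = 1/15.
If it is behind door 5 (prior 2/15): the host has 4 equally likely choices, so probability 1/4; weight (2/15)·(1/4) = 1/30.
The weights sum to 5/18.
So P(the car behind door 3 | the host opened door 2) = (2/15) / (5/18) = 12/25.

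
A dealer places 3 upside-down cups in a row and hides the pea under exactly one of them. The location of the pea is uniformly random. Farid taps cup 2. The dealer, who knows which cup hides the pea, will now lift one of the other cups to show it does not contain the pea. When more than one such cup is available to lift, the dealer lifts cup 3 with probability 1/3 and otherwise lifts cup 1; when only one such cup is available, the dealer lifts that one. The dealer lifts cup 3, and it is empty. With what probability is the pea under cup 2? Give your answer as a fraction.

Condition on the true location of the pea.
If it is under cup 1 (prior 1/3): only cup 3 is available, probability 1; weight (1/3)·1 = 1/3.
If it is under cup 2 (prior 1/3): cup 3 is available, opened with probability 1/3; weight (1/3)·(1/3) = 1/9.
If it is under cup 3 (prior 1/3): the dealer opened cup 3, so this case is ruled out; weight (1/3)·0 = 0.
The weights sum to 4/9.
So P(the pea under cup 2 | the dealer opened cup 3) = (1/9) / (4/9) = 1/4.

1/4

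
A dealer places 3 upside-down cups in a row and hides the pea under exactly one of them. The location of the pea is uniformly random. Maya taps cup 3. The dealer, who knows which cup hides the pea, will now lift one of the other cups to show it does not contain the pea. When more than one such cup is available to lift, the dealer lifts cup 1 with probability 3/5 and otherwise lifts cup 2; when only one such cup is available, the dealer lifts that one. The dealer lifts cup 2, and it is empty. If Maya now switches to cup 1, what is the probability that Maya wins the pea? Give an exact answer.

Apply Bayes' rule, conditioning on where the pea actually is.
If it is under cup 1 (prior 1/3): only cup 2 is available, probability 1; weight (1/3)·1 = 1/3.
If it is under cup 2 (prior 1/3): the dealer opened cup 2, so this case is ruled out; weight (1/3)·0 = 0.
If it is under cup 3 (prior 1/3): cup 1 is available but not opened, probability 2/5; weight (1/3)·(2/5) = 2/15.
The weights sum to 7/15.
So P(the pea under cup 1 | the dealer opened cup 2) = (1/3) / (7/15) = 5/7.

5/7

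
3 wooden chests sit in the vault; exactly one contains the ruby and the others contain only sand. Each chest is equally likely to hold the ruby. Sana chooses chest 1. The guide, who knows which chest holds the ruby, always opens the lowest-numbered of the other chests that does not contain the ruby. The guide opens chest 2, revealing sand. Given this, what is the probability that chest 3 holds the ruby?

Condition on the true location of the ruby.
If it is in either of chests 1 and 3 (prior 1/3 each): chest 2 is the lowest-numbered option available, probability 1; weight (1/3)·1 = 1/3 each.
If it is in chest 2 (prior 1/3): the guide opened chest 2, so this case is ruled out; weight (1/3)·0 = 0.
The weights sum to 2/3.
So P(the ruby in chest 3 | the guide opened chest 2) = (1/3) / (2/3) = 1/2.

1/2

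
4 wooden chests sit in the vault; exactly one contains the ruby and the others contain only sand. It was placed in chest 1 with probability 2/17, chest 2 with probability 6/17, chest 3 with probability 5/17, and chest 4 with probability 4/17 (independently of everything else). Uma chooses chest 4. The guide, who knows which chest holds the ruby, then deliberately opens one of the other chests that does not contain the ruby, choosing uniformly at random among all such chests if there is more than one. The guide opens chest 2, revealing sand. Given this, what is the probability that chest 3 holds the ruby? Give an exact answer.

Apply Bayes' rule, conditioning on where the ruby actually is.
If it is in chest 1 (prior 2/17): the guide has 2 equally likely choices, so probability 1/2; weight (2/17)·(1/2) = 1/17.
If it is in chest 2 (prior 6/17): the guide opened chest 2, so this case is ruled out; weight (6/17)·0 = 0.
If it is in chest 3 (prior 5/17): the guide has 2 equally likely choices, so probability 1/2; weight (5/17)·(1/2) = 5/34.
If it is in chest 4 (prior 4/17): the guide has 3 equally likely choices, so probability 1/3; weight (4/17)·(1/3) = 4/51.
The weights sum to 29/102.
So P(the ruby in chest 3 | the guide opened chest 2) = (5/34) / (29/102) = 15/29.

15/29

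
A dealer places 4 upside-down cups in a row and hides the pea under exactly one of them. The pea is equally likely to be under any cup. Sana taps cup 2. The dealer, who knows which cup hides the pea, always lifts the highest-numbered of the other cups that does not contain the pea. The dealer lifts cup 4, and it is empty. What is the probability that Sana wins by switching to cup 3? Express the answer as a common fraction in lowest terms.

1/3

Consider each possible location of the pea in turn.
If it is under any of cups 1, 2, and 3 (prior 1/4 each): cup 4 is the highest-numbered option available, probability 1; weight (1/4)·1 = 1/4 each.
If it is under cup 4 (prior 1/4): the dealer opened cup 4, so this case is ruled out; weight (1/4)·0 = 0.
The weights sum to 3/4.
So P(the pea under cup 3 | the dealer opened cup 4) = (1/4) / (3/4) = 1/3.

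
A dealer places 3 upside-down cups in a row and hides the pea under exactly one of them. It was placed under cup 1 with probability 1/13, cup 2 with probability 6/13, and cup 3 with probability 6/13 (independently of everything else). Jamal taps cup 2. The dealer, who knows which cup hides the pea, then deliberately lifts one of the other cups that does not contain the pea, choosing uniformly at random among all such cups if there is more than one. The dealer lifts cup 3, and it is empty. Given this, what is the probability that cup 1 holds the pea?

1/4

Condition on the true location of the pea.
If it is under cup 1 (prior 1/13): the dealer has no choice, probability 1; weight (1/13)·1 = 1/13.
If it is under cup 2 (prior 6/13): the dealer has 2 equally likely choices, so probability 1/2; weight (6/13)·(1/2) = 3/13.
If it is under cup 3 (prior 6/13): the dealer opened cup 3, so this case is ruled out; weight (6/13)·0 = 0.
The weights sum to 4/13.
So P(the pea under cup 1 | the dealer opened cup 3) = (1/13) / (4/13) = 1/4.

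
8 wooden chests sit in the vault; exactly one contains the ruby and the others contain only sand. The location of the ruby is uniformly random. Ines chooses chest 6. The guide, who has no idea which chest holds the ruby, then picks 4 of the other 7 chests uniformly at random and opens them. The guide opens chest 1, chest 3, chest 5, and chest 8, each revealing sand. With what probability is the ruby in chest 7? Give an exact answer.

1/4

Condition on the true location of the ruby.
If it is in any of chests 1, 3, 5, and 8 (prior 1/8 each): that chest was opened and seen not to hold the prize — ruled out; weight (1/8)·0 = 0 each.
If it is in any of chests 2, 4, 6, and 7 (prior 1/8 each): the guide picks exactly this set with probability 1/35 regardless, and none is the prize; weight (1/8)·(1/35) = 1/280 each.
The weights sum to 1/70.
So P(the ruby in chest 7 | the guide opened chest 1, chest 3, chest 5, and chest 8) = (1/280) / (1/70) = 1/4.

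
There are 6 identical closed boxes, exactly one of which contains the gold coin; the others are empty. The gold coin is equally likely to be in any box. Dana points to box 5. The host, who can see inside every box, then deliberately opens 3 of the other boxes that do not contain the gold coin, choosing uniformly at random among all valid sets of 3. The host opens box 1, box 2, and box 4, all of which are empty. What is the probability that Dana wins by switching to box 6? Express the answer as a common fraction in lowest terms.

Condition on the true location of the gold coin.
If it is in any of boxes 1, 2, and 4 (prior 1/6 each): that box was opened and seen not to hold the prize — ruled out; weight (1/6)·0 = 0 each.
If it is in either of boxes 3 and 6 (prior 1/6 each): the host has 4 equally likely choices, so probability 1/4; weight (1/6)·(1/4) = 1/24 each.
If it is in box 5 (prior 1/6): the host has 10 equally likely choices, so probability 1/10; weight (1/6)·(1/10) = 1/60.
The weights sum to 1/10.
So P(the gold coin in box 6 | the host opened box 1, box 2, and box 4) = (1/24) / (1/10) = 5/12.

5/12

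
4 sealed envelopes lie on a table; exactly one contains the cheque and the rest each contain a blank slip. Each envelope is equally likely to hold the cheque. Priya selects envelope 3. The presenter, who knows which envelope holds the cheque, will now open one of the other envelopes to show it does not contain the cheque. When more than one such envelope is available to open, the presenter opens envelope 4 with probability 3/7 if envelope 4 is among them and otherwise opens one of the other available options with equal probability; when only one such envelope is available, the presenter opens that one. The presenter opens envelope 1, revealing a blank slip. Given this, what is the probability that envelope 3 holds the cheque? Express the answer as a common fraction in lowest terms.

Condition on the true location of the cheque.
If it is in envelope 1 (prior 1/4): the presenter opened envelope 1, so this case is ruled out; weight (1/4)·0 = 0.
If it is in envelope 2 (prior 1/4): envelope 4 is available but not opened, probability 4/7; weight (1/4)·(4/7) = 1/7.
If it is in envelope 3 (prior 1/4): envelope 4 is available but not opened; envelope 1 gets probability (1 − 3/7)/2 = 2/7; weight (1/4)·(2/7) = 1/14.
If it is in envelope 4 (prior 1/4): envelope 4 holds the prize so is unavailable; the presenter chooses uniformly among the 2 others, probability 1/2; weight (1/4)·(1/2) = 1/8.
The weights sum to 19/56.
So P(the cheque in envelope 3 | the presenter opened envelope 1) = (1/14) / (19/56) = 4/19.

4/19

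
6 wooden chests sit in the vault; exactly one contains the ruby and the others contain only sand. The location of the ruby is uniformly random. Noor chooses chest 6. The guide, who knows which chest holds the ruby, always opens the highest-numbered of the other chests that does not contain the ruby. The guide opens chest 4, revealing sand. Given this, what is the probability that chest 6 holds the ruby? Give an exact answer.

Consider each possible location of the ruby in turn.
If it is in any of chests 1, 2, 3, and 6 (prior 1/6 each): the guide would have opened chest 5 instead, probability 0; weight (1/6)·0 = 0 each.
If it is in chest 4 (prior 1/6): the guide opened chest 4, so this case is ruled out; weight (1/6)·0 = 0.
If it is in chest 5 (prior 1/6): chest 4 is the highest-numbered option available, probability 1; weight (1/6)·1 = 1/6.
The weights sum to 1/6.
So P(the ruby in chest 6 | the guide opened chest 4) = 0 / (1/6) = 0.

0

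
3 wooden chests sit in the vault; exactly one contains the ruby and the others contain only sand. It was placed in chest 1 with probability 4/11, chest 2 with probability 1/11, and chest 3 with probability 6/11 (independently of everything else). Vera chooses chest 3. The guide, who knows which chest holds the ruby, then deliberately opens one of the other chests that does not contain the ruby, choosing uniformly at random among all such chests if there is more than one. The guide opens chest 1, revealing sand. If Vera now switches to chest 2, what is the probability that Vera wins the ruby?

Condition on the true location of the ruby.
If it is in chest 1 (prior 4/11): the guide opened chest 1, so this case is ruled out; weight (4/11)·0 = 0.
If it is in chest 2 (prior 1/11): the guide has no choice, probability 1; weight (1/11)·1 = 1/11.
If it is in chest 3 (prior 6/11): the guide has 2 equally likely choices, so probability 1/2; weight (6/11)·(1/2) = 3/11.
The weights sum to 4/11.
So P(the ruby in chest 2 | the guide opened chest 1) = (1/11) / (4/11) = 1/4.

1/4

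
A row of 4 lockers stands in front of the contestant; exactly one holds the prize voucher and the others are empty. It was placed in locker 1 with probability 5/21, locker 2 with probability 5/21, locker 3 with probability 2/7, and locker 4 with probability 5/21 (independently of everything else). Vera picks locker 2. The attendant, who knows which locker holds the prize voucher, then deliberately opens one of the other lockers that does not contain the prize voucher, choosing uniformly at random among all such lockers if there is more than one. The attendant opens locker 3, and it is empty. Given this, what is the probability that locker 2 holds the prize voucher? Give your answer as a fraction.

1/4

Condition on the true location of the prize voucher.
If it is in either of lockers 1 and 4 (prior 5/21 each): the attendant has 2 equally likely choices, so probability 1/2; weight (5/21)·(1/2) = 5/42 each.
If it is in locker 2 (prior 5/21): the attendant has 3 equally likely choices, so probability 1/3; weight (5/21)·(1/3) = 5/63.
If it is in locker 3 (prior 2/7): the attendant opened locker 3, so this case is ruled out; weight (2/7)·0 = 0.
The weights sum to 20/63.
So P(the prize voucher in locker 2 | the attendant opened locker 3) = (5/63) / (20/63) = 1/4.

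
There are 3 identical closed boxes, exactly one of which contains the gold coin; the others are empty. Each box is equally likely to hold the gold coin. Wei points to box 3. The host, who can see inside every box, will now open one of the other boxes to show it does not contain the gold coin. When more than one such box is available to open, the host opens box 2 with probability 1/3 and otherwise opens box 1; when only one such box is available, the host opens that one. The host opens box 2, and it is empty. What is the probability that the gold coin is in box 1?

Consider each possible location of the gold coin in turn.
If it is in box 1 (prior 1/3): only box 2 is available, probability 1; weight (1/3)·1 = 1/3.
If it is in box 2 (prior 1/3): the host opened box 2, so this case is ruled out; weight (1/3)·0 = 0.
If it is in box 3 (prior 1/3): box 2 is available, opened with probability 1/3; weight (1/3)·(1/3) = 1/9.
The weights sum to 4/9.
So P(the gold coin in box 1 | the host opened box 2) = (1/3) / (4/9) = 3/4.

3/4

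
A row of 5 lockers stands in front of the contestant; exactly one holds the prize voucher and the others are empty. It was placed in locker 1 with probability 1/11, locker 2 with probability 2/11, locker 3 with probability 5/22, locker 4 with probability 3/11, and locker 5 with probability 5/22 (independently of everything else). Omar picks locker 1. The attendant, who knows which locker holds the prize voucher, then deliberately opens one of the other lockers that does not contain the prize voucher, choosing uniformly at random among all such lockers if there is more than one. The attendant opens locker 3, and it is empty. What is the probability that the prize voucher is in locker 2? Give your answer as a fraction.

8/33

Apply Bayes' rule, conditioning on where the prize voucher actually is.
If it is in locker 1 (prior 1/11): the attendant has 4 equally likely choices, so probability 1/4; weight (1/11)·(1/4) = 1/44.
If it is in locker 2 (prior 2/11): the attendant has 3 equally likely choices, so probability 1/3; weight (2/11)·(1/3) = 2/33.
If it is in locker 3 (prior 5/22): the attendant opened locker 3, so this case is ruled out; weight (5/22)·0 = 0.
If it is in locker 4 (prior 3/11): the attendant has 3 equally likely choices, so probability 1/3; weight (3/11)·(1/3) = 1/11.
If it is in locker 5 (prior 5/22): the attendant has 3 equally likely choices, so probability 1/3; weight (5/22)·(1/3) = 5/66.
The weights sum to 1/4.
So P(the prize voucher in locker 2 | the attendant opened locker 3) = (2/33) / (1/4) = 8/33.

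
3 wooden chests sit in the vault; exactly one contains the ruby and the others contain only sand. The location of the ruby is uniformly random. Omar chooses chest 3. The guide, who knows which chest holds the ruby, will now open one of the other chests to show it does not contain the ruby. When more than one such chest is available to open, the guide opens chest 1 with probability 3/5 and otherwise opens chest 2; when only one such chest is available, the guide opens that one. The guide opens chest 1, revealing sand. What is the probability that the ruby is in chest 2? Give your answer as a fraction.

5/8

Apply Bayes' rule, conditioning on where the ruby actually is.
If it is in chest 1 (prior 1/3): the guide opened chest 1, so this case is ruled out; weight (1/3)·0 = 0.
If it is in chest 2 (prior 1/3): only chest 1 is available, probability 1; weight (1/3)·1 = 1/3.
If it is in chest 3 (prior 1/3): chest 1 is available, opened with probability 3/5; weight (1/3)·(3/5) = 1/5.
The weights sum to 8/15.
So P(the ruby in chest 2 | the guide opened chest 1) = (1/3) / (8/15) = 5/8.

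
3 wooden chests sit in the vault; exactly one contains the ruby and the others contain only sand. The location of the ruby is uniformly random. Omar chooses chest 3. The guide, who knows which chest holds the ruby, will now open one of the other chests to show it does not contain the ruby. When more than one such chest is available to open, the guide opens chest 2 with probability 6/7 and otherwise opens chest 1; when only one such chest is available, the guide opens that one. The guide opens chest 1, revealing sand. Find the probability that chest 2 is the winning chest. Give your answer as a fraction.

Apply Bayes' rule, conditioning on where the ruby actually is.
If it is in chest 1 (prior 1/3): the guide opened chest 1, so this case is ruled out; weight (1/3)·0 = 0.
If it is in chest 2 (prior 1/3): only chest 1 is available, probability 1; weight (1/3)·1 = 1/3.
If it is in chest 3 (prior 1/3): chest 2 is available but not opened, probability 1/7; weight (1/3)·(1/7) = 1/21.
The weights sum to 8/21.
So P(the ruby in chest 2 | the guide opened chest 1) = (1/3) / (8/21) = 7/8.

7/8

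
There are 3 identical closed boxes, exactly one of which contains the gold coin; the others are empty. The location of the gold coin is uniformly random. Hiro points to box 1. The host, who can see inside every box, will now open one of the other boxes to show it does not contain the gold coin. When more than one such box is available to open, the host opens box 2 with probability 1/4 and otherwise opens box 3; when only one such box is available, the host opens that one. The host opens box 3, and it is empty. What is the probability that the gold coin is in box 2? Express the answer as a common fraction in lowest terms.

Consider each possible location of the gold coin in turn.
If it is in box 1 (prior 1/3): box 2 is available but not opened, probability 3/4; weight (1/3)·(3/4) = 1/4.
If it is in box 2 (prior 1/3): only box 3 is available, probability 1; weight (1/3)·1 = 1/3.
If it is in box 3 (prior 1/3): the host opened box 3, so this case is ruled out; weight (1/3)·0 = 0.
The weights sum to 7/12.
So P(the gold coin in box 2 | the host opened box 3) = (1/3) / (7/12) = 4/7.

4/7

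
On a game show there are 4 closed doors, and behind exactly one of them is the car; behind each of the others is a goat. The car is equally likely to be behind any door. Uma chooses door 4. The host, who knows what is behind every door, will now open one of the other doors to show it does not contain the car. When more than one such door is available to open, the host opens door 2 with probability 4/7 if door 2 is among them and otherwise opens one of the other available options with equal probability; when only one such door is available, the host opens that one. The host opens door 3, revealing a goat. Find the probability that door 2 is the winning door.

7/16

Apply Bayes' rule, conditioning on where the car actually is.
If it is behind door 1 (prior 1/4): door 2 is available but not opened, probability 3/7; weight (1/4)·(3/7) = 3/28.
If it is behind door 2 (prior 1/4): door 2 holds the prize so is unavailable; the host chooses uniformly among the 2 others, probability 1/2; weight (1/4)·(1/2) = 1/8.
If it is behind door 3 (prior 1/4): the host opened door 3, so this case is ruled out; weight (1/4)·0 = 0.
If it is behind door 4 (prior 1/4): door 2 is available but not opened; door 3 gets probability (1 − 4/7)/2 = 3/14; weight (1/4)·(3/14) = 3/56.
The weights sum to 2/7.
So P(the car behind door 2 | the host opened door 3) = (1/8) / (2/7) = 7/16.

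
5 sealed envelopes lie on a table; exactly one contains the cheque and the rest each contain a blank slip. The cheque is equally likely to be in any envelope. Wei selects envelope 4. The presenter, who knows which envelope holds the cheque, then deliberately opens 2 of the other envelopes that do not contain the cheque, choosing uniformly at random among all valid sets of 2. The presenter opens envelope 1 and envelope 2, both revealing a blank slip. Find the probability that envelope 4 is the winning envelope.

Consider each possible location of the cheque in turn.
If it is in either of envelopes 1 and 2 (prior 1/5 each): that envelope was opened and seen not to hold the prize — ruled out; weight (1/5)·0 = 0 each.
If it is in either of envelopes 3 and 5 (prior 1/5 each): the presenter has 3 equally likely choices, so probability 1/3; weight (1/5)·(1/3) = 1/15 each.
If it is in envelope 4 (prior 1/5): the presenter has 6 equally likely choices, so probability 1/6; weight (1/5)·(1/6) = 1/30.
The weights sum to 1/6.
So P(the cheque in envelope 4 | the presenter opened envelope 1 and envelope 2) = (1/30) / (1/6) = 1/5.

1/5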